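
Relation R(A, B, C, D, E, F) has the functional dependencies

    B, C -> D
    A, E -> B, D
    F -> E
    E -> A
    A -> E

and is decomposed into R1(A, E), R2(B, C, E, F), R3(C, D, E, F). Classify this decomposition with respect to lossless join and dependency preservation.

Lossless test (chase): Rows 1 and 2 agree on E; apply E→A and equate their A entries. Rows 1 and 3 agree on E; apply E→A and equate their A entries. Rows 1 and 2 agree on A, E; apply A, E→B, D and equate their B, D entries. Rows 1 and 3 agree on A, E; apply A, E→B, D and equate their B, D entries. Row 2 is now all distinguished symbols — the join is lossless.
Dependency preservation: the restricted closure of {B, C} across the fragments never reaches {D}, so B, C → D cannot be enforced without a join — not preserved.

lossless but not dependency-preserving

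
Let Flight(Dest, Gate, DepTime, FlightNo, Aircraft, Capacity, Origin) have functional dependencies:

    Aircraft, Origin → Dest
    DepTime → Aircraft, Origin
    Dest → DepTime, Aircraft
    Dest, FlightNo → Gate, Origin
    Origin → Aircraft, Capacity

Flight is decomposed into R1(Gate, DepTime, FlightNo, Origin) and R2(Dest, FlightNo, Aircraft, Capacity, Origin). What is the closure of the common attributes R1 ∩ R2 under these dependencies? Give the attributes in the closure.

R1 ∩ R2 = {FlightNo, Origin}.
Origin → Aircraft, Capacity applies, adding Aircraft, Capacity
Aircraft, Origin → Dest applies, adding Dest
Dest → DepTime, Aircraft applies, adding DepTime
Dest, FlightNo → Gate, Origin applies, adding Gate
Closure: {Dest, Gate, DepTime, FlightNo, Aircraft, Capacity, Origin}.

Dest, Gate, DepTime, FlightNo, Aircraft, Capacity, Origin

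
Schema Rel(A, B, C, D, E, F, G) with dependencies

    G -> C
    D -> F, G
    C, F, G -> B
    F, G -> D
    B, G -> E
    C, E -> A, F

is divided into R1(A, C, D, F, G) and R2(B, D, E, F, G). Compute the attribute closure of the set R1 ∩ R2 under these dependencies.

R1 ∩ R2 = {D, F, G}.
G → C applies, adding C
C, F, G → B applies, adding B
B, G → E applies, adding E
C, E → A, F applies, adding A
Closure: {A, B, C, D, E, F, G}.

A, B, C, D, E, F, G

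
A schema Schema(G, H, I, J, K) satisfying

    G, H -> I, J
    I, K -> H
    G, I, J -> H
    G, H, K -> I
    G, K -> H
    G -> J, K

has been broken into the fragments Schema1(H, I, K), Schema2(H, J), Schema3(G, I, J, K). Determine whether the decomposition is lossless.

Chase test. Columns are G, H, I, J, K; row i has aⱼ where attribute j ∈ Schemai, else bᵢⱼ.
Initial tableau (one row per fragment):
  row 1: b11 a2 a3 b14 a5
  row 2: b21 a2 b23 a4 b25
  row 3: a1 b32 a3 a4 a5
Rows 1 and 3 agree on I, K; apply I, K→H and equate their H entries.
Row 3 is now all distinguished symbols — the join is lossless.

Yes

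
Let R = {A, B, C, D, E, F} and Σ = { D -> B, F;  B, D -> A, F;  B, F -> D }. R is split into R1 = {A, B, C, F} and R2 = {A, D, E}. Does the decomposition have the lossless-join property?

Common attributes: R1 ∩ R2 = {A}.
No dependency enlarges {A}, so (A)⁺ = {A}.
The closure contains neither all of R1 = {A, B, C, F} nor all of R2 = {A, D, E}, so the common attributes are not a superkey of either fragment. The join is lossy.

No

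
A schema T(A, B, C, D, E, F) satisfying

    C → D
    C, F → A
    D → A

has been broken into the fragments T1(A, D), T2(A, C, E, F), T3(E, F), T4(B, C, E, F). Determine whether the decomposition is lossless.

Chase test. Columns are A, B, C, D, E, F; row i has aⱼ where attribute j ∈ Ti, else bᵢⱼ.
Initial tableau (one row per fragment):
  row 1: a1 b12 b13 a4 b15 b16
  row 2: a1 b22 a3 b24 a5 a6
  row 3: b31 b32 b33 b34 a5 a6
  row 4: b41 a2 a3 b44 a5 a6
Rows 2 and 4 agree on C; apply C→D and equate their D entries.
Rows 2 and 4 agree on C, F; apply C, F→A and equate their A entries.
No row becomes fully distinguished — the join is lossy.

No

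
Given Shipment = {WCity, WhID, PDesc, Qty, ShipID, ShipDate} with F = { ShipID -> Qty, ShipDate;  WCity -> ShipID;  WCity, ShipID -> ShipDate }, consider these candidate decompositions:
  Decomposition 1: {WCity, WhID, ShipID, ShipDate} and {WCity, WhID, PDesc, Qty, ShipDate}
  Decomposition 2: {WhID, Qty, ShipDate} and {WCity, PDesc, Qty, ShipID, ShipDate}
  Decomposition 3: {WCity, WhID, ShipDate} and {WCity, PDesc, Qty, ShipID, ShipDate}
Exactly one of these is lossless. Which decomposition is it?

Decomposition 1: common = {WCity, WhID, ShipDate}, closure = {WCity, WhID, Qty, ShipID, ShipDate} → lossless.
Decomposition 2: common = {Qty, ShipDate}, closure = {Qty, ShipDate} → lossy.
Decomposition 3: common = {WCity, ShipDate}, closure = {WCity, Qty, ShipID, ShipDate} → lossy.

Decomposition 1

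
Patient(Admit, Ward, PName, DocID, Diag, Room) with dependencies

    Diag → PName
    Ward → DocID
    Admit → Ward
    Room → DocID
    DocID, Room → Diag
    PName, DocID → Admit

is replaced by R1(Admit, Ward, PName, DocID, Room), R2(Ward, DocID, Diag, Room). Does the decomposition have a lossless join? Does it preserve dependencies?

lossless but not dependency-preserving

Lossless test: (Ward, DocID, Room)⁺ = {Admit, Ward, PName, DocID, Diag, Room}, which contains all of one fragment — lossless.
Dependency preservation: the restricted closure of {Diag} across the fragments never reaches {PName}, so Diag → PName cannot be enforced without a join — not preserved.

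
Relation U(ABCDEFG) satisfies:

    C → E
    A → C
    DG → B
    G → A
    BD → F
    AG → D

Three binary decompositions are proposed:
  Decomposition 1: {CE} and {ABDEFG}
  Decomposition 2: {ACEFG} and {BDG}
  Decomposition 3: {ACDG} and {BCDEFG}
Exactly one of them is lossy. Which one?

Decomposition 1: common = {E}, closure = {E} → lossy.
Decomposition 2: common = {G}, closure = {ABCDEFG} → lossless.
Decomposition 3: common = {CDG}, closure = {ABCDEFG} → lossless.

Decomposition 1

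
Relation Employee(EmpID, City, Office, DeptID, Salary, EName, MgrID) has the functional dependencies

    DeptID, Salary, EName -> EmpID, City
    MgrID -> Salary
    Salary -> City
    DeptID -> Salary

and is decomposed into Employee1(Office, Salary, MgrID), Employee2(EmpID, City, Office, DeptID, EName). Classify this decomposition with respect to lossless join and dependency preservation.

Lossless test: (Office)⁺ = {Office}, which is a superkey of neither fragment — lossy.
Dependency preservation: the restricted closure of {Salary} across the fragments never reaches {City}, so Salary → City cannot be enforced without a join — not preserved.

lossy and not dependency-preserving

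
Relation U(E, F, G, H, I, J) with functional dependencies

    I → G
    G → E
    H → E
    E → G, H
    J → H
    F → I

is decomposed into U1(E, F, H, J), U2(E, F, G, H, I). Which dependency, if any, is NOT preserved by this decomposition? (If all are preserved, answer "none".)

I → G lies within U2.
G → E lies within U2.
H → E lies within U1.
E → G, H lies within U2.
J → H lies within U1.
F → I lies within U2.
Every dependency is enforceable on the fragments, so the decomposition is dependency-preserving.

none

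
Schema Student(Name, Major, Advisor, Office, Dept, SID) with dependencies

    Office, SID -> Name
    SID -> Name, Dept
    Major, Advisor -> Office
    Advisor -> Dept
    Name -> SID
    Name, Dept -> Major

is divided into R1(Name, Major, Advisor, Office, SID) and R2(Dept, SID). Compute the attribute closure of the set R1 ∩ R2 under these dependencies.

Name, Major, Dept, SID

R1 ∩ R2 = {SID}.
SID → Name, Dept applies, adding Name, Dept
Name, Dept → Major applies, adding Major
Closure: {Name, Major, Dept, SID}.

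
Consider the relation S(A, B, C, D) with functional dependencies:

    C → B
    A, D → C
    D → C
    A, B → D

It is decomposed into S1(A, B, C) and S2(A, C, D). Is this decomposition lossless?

Common attributes: S1 ∩ S2 = {A, C}.
Closure of {A, C}: C → B applies, adding B; A, B → D applies, adding D. So (A, C)⁺ = {A, B, C, D}.
This closure contains every attribute of S1, so S1 ∩ S2 → S1. The join is lossless.

Yes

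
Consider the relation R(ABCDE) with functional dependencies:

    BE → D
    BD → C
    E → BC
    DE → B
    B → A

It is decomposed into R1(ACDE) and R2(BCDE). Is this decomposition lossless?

Yes

Common attributes: R1 ∩ R2 = {CDE}.
Closure of {CDE}: E → BC applies, adding B; B → A applies, adding A. So (CDE)⁺ = {ABCDE}.
This closure contains every attribute of R1, so R1 ∩ R2 → R1. The join is lossless.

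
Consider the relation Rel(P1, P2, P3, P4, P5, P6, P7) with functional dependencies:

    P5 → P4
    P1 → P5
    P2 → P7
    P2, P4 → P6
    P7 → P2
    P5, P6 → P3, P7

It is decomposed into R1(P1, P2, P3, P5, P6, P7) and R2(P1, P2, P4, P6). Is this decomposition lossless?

Yes

Common attributes: R1 ∩ R2 = {P1, P2, P6}.
Closure of {P1, P2, P6}: P1 → P5 applies, adding P5; P2 → P7 applies, adding P7; P5, P6 → P3, P7 applies, adding P3; P5 → P4 applies, adding P4. So (P1, P2, P6)⁺ = {P1, P2, P3, P4, P5, P6, P7}.
This closure contains every attribute of R1, so R1 ∩ R2 → R1. The join is lossless.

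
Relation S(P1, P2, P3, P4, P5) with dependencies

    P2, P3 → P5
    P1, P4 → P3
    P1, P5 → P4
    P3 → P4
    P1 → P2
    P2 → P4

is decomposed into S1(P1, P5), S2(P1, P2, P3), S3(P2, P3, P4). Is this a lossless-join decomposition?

Yes

Chase test. Columns are P1, P2, P3, P4, P5; row i has aⱼ where attribute j ∈ Si, else bᵢⱼ.
Initial tableau (one row per fragment):
  row 1: a1 b12 b13 b14 a5
  row 2: a1 a2 a3 b24 b25
  row 3: b31 a2 a3 a4 b35
Rows 2 and 3 agree on P2, P3; apply P2, P3→P5 and equate their P5 entries.
Rows 2 and 3 agree on P3; apply P3→P4 and equate their P4 entries.
Rows 1 and 2 agree on P1; apply P1→P2 and equate their P2 entries.
Rows 1 and 2 agree on P2; apply P2→P4 and equate their P4 entries.
Rows 1 and 2 agree on P1, P4; apply P1, P4→P3 and equate their P3 entries.
Rows 1 and 2 agree on P2, P3; apply P2, P3→P5 and equate their P5 entries.
Row 1 is now all distinguished symbols — the join is lossless.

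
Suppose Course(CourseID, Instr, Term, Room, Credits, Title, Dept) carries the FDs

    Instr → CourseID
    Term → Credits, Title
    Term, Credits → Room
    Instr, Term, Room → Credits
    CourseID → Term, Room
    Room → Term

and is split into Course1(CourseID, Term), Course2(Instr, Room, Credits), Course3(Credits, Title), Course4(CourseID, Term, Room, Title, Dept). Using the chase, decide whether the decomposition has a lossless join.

No

Chase test. Columns are CourseID, Instr, Term, Room, Credits, Title, Dept; row i has aⱼ where attribute j ∈ Coursei, else bᵢⱼ.
Initial tableau (one row per fragment):
  row 1: a1 b12 a3 b14 b15 b16 b17
  row 2: b21 a2 b23 a4 a5 b26 b27
  row 3: b31 b32 b33 b34 a5 a6 b37
  row 4: a1 b42 a3 a4 b45 a6 a7
Rows 1 and 4 agree on Term; apply Term→Credits, Title and equate their Credits, Title entries.
Rows 1 and 4 agree on Term, Credits; apply Term, Credits→Room and equate their Room entries.
Rows 1 and 2 agree on Room; apply Room→Term and equate their Term entries.
Rows 1 and 2 agree on Term; apply Term→Credits, Title and equate their Credits, Title entries.
No row becomes fully distinguished — the join is lossy.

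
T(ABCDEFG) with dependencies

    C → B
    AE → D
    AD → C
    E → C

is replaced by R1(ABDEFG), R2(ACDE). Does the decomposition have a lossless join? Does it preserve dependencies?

Lossless test: (ADE)⁺ = {ABCDE}, which contains all of one fragment — lossless.
Dependency preservation: the restricted closure of {C} across the fragments never reaches {B}, so C → B cannot be enforced without a join — not preserved.

lossless but not dependency-preserving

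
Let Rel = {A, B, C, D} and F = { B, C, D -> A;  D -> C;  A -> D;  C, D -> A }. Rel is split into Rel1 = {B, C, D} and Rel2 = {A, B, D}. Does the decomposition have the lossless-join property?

Yes

Common attributes: Rel1 ∩ Rel2 = {B, D}.
Closure of {B, D}: D → C applies, adding C; C, D → A applies, adding A. So (B, D)⁺ = {A, B, C, D}.
This closure contains every attribute of Rel1, so Rel1 ∩ Rel2 → Rel1. The join is lossless.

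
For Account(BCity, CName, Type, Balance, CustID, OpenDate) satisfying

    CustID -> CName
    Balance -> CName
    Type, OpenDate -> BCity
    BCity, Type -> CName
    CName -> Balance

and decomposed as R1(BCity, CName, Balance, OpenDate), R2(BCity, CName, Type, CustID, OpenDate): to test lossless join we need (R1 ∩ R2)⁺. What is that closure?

BCity, CName, Balance, OpenDate

R1 ∩ R2 = {BCity, CName, OpenDate}.
CName → Balance applies, adding Balance
Closure: {BCity, CName, Balance, OpenDate}.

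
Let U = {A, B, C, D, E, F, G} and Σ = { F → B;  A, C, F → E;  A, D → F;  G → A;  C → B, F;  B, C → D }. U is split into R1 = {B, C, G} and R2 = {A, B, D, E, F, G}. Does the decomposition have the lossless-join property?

No

Common attributes: R1 ∩ R2 = {B, G}.
Closure of {B, G}: G → A applies, adding A. So (B, G)⁺ = {A, B, G}.
The closure contains neither all of R1 = {B, C, G} nor all of R2 = {A, B, D, E, F, G}, so the common attributes are not a superkey of either fragment. The join is lossy.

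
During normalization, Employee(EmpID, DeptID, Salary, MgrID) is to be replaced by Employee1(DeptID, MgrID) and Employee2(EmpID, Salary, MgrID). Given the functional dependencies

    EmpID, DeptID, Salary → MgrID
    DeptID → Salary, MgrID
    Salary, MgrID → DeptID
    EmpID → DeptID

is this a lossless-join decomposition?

Common attributes: Employee1 ∩ Employee2 = {MgrID}.
No dependency enlarges {MgrID}, so (MgrID)⁺ = {MgrID}.
The closure contains neither all of Employee1 = {DeptID, MgrID} nor all of Employee2 = {EmpID, Salary, MgrID}, so the common attributes are not a superkey of either fragment. The join is lossy.

No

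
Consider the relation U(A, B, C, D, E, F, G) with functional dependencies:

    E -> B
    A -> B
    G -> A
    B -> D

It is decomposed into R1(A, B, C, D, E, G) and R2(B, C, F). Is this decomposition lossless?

No

Common attributes: R1 ∩ R2 = {B, C}.
Closure of {B, C}: B → D applies, adding D. So (B, C)⁺ = {B, C, D}.
The closure contains neither all of R1 = {A, B, C, D, E, G} nor all of R2 = {B, C, F}, so the common attributes are not a superkey of either fragment. The join is lossy.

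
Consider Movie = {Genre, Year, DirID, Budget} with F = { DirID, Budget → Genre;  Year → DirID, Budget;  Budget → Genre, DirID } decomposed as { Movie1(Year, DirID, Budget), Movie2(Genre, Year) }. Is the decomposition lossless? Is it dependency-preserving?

Lossless test: (Year)⁺ = {Genre, Year, DirID, Budget}, which contains all of one fragment — lossless.
Dependency preservation: the restricted closure of {DirID, Budget} across the fragments never reaches {Genre}, so DirID, Budget → Genre cannot be enforced without a join — not preserved.

lossless but not dependency-preserving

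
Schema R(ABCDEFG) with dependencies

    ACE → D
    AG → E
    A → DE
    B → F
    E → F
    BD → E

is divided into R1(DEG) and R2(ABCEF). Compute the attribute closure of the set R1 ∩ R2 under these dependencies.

EF

R1 ∩ R2 = {E}.
E → F applies, adding F
Closure: {EF}.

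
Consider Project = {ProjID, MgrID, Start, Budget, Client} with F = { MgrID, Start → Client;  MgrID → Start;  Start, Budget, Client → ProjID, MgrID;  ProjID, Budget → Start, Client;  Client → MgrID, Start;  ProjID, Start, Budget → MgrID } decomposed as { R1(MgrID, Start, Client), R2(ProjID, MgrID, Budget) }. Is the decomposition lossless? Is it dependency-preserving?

lossless and dependency-preserving

Lossless test: (MgrID)⁺ = {MgrID, Start, Client}, which contains all of one fragment — lossless.
Dependency preservation: Start, Budget, Client → ProjID, MgrID; ProjID, Budget → Start, Client; ProjID, Start, Budget → MgrID are not contained in any single fragment, but the restricted closure of each left-hand side across the fragments still reaches the right-hand side; the remaining FDs each lie inside some fragment. All dependencies are preserved.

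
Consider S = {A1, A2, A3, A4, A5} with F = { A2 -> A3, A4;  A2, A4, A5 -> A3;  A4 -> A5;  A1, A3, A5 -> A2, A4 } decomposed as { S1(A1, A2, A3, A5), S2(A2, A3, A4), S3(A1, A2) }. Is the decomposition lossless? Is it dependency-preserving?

Lossless test (chase): Rows 1 and 2 agree on A2; apply A2→A3, A4 and equate their A3, A4 entries. Rows 1 and 3 agree on A2; apply A2→A3, A4 and equate their A3, A4 entries. Rows 1 and 2 agree on A4; apply A4→A5 and equate their A5 entries. Rows 1 and 3 agree on A4; apply A4→A5 and equate their A5 entries. Row 1 is now all distinguished symbols — the join is lossless.
Dependency preservation: the restricted closure of {A4} across the fragments never reaches {A5}, so A4 → A5 cannot be enforced without a join — not preserved.

lossless but not dependency-preserving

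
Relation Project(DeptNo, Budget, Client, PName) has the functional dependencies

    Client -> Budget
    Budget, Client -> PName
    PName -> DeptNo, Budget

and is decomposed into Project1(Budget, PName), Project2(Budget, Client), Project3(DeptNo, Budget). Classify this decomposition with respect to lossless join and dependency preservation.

Lossless test (chase): applying each FD to every pair of rows produces no changes in the tableau, so no row becomes fully distinguished — the join is lossy.
Dependency preservation: the restricted closure of {Budget, Client} across the fragments never reaches {PName}, so Budget, Client → PName cannot be enforced without a join — not preserved.

lossy and not dependency-preserving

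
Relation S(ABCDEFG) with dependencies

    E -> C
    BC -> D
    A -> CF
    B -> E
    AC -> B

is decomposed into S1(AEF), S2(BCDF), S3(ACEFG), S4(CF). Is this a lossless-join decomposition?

Chase test. Columns are ABCDEFG; row i has aⱼ where attribute j ∈ Si, else bᵢⱼ.
Initial tableau (one row per fragment):
  row 1: a1 b12 b13 b14 a5 a6 b17
  row 2: b21 a2 a3 a4 b25 a6 b27
  row 3: a1 b32 a3 b34 a5 a6 a7
  row 4: b41 b42 a3 b44 b45 a6 b47
Rows 1 and 3 agree on E; apply E→C and equate their C entries.
Rows 1 and 3 agree on AC; apply AC→B and equate their B entries.
Rows 1 and 3 agree on BC; apply BC→D and equate their D entries.
No row becomes fully distinguished — the join is lossy.

No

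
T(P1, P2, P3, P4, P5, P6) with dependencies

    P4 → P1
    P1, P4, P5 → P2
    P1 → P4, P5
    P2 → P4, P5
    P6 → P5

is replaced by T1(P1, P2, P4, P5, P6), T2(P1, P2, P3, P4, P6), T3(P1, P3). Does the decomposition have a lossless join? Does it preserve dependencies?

lossless and dependency-preserving

Lossless test (chase): Rows 1 and 2 agree on P1; apply P1→P4, P5 and equate their P4, P5 entries. Rows 1 and 3 agree on P1; apply P1→P4, P5 and equate their P4, P5 entries. Rows 1 and 3 agree on P1, P4, P5; apply P1, P4, P5→P2 and equate their P2 entries. Row 2 is now all distinguished symbols — the join is lossless.
Dependency preservation: every FD's attributes lie within a single fragment, so each can be enforced locally — preserved.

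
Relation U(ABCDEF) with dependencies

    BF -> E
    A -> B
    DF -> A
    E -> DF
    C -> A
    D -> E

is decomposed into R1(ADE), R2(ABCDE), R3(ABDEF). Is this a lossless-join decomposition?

Chase test. Columns are ABCDEF; row i has aⱼ where attribute j ∈ Ri, else bᵢⱼ.
Initial tableau (one row per fragment):
  row 1: a1 b12 b13 a4 a5 b16
  row 2: a1 a2 a3 a4 a5 b26
  row 3: a1 a2 b33 a4 a5 a6
Rows 1 and 2 agree on A; apply A→B and equate their B entries.
Rows 1 and 2 agree on E; apply E→DF and equate their DF entries.
Rows 1 and 3 agree on E; apply E→DF and equate their DF entries.
Row 2 is now all distinguished symbols — the join is lossless.

Yes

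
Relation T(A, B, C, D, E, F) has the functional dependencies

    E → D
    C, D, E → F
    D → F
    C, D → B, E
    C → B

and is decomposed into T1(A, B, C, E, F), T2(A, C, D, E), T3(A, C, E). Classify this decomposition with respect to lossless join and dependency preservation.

Lossless test (chase): Rows 1 and 2 agree on E; apply E→D and equate their D entries. Rows 1 and 3 agree on E; apply E→D and equate their D entries. Rows 1 and 2 agree on C, D, E; apply C, D, E→F and equate their F entries. Rows 1 and 3 agree on C, D, E; apply C, D, E→F and equate their F entries. Rows 1 and 2 agree on C, D; apply C, D→B, E and equate their B, E entries. Rows 1 and 3 agree on C, D; apply C, D→B, E and equate their B, E entries. Row 1 is now all distinguished symbols — the join is lossless.
Dependency preservation: the restricted closure of {D} across the fragments never reaches {F}, so D → F cannot be enforced without a join — not preserved.

lossless but not dependency-preserving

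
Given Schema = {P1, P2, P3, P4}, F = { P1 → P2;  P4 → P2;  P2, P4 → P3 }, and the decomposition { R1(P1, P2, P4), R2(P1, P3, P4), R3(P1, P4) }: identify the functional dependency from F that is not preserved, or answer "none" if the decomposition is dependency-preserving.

P1 → P2 lies within R1.
P4 → P2 lies within R1.
P2, P4 → P3: restricted closure across fragments reaches P3.
Every dependency is enforceable on the fragments, so the decomposition is dependency-preserving.

none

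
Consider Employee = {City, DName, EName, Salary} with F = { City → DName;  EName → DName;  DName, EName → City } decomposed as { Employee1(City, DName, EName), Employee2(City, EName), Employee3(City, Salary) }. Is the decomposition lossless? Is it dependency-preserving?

Lossless test (chase): Rows 1 and 2 agree on City; apply City→DName and equate their DName entries. Rows 1 and 3 agree on City; apply City→DName and equate their DName entries. No row becomes fully distinguished — the join is lossy.
Dependency preservation: every FD's attributes lie within a single fragment, so each can be enforced locally — preserved.

lossy but dependency-preserving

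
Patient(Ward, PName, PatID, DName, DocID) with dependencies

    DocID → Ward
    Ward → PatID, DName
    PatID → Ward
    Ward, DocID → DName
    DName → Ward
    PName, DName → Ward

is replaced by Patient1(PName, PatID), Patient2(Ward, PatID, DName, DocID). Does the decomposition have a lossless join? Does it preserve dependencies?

Lossless test: (PatID)⁺ = {Ward, PatID, DName}, which is a superkey of neither fragment — lossy.
Dependency preservation: PName, DName → Ward is not contained in any single fragment, but the restricted closure of its left-hand side across the fragments still reaches the right-hand side; the remaining FDs each lie inside some fragment. All dependencies are preserved.

lossy but dependency-preserving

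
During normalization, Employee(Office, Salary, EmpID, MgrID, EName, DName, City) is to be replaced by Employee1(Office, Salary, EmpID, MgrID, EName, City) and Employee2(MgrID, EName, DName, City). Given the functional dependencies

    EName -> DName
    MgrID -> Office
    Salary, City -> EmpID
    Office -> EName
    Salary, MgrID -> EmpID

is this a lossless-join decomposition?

Common attributes: Employee1 ∩ Employee2 = {MgrID, EName, City}.
Closure of {MgrID, EName, City}: EName → DName applies, adding DName; MgrID → Office applies, adding Office. So (MgrID, EName, City)⁺ = {Office, MgrID, EName, DName, City}.
This closure contains every attribute of Employee2, so Employee1 ∩ Employee2 → Employee2. The join is lossless.

Yes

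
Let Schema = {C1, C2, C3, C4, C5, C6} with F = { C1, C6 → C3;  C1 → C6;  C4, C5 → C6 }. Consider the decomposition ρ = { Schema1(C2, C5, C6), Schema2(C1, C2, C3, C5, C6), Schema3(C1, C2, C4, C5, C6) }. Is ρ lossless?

Yes

Chase test. Columns are C1, C2, C3, C4, C5, C6; row i has aⱼ where attribute j ∈ Schemai, else bᵢⱼ.
Initial tableau (one row per fragment):
  row 1: b11 a2 b13 b14 a5 a6
  row 2: a1 a2 a3 b24 a5 a6
  row 3: a1 a2 b33 a4 a5 a6
Rows 2 and 3 agree on C1, C6; apply C1, C6→C3 and equate their C3 entries.
Row 3 is now all distinguished symbols — the join is lossless.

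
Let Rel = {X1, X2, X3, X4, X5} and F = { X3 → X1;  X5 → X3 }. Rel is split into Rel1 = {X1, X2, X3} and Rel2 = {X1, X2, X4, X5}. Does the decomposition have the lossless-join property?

Common attributes: Rel1 ∩ Rel2 = {X1, X2}.
No dependency enlarges {X1, X2}, so (X1, X2)⁺ = {X1, X2}.
The closure contains neither all of Rel1 = {X1, X2, X3} nor all of Rel2 = {X1, X2, X4, X5}, so the common attributes are not a superkey of either fragment. The join is lossy.

No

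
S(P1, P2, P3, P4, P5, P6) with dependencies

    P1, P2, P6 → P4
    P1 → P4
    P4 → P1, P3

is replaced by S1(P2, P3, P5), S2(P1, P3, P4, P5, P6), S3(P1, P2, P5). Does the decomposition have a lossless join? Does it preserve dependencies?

lossy but dependency-preserving

Lossless test (chase): Rows 2 and 3 agree on P1; apply P1→P4 and equate their P4 entries. Rows 2 and 3 agree on P4; apply P4→P1, P3 and equate their P1, P3 entries. No row becomes fully distinguished — the join is lossy.
Dependency preservation: P1, P2, P6 → P4 is not contained in any single fragment, but the restricted closure of its left-hand side across the fragments still reaches the right-hand side; the remaining FDs each lie inside some fragment. All dependencies are preserved.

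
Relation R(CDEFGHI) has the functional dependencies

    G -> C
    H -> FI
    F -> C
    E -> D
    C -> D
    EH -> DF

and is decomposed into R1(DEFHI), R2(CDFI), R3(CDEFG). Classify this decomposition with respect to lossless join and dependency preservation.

Lossless test (chase): Rows 1 and 2 agree on F; apply F→C and equate their C entries. No row becomes fully distinguished — the join is lossy.
Dependency preservation: every FD's attributes lie within a single fragment, so each can be enforced locally — preserved.

lossy but dependency-preserving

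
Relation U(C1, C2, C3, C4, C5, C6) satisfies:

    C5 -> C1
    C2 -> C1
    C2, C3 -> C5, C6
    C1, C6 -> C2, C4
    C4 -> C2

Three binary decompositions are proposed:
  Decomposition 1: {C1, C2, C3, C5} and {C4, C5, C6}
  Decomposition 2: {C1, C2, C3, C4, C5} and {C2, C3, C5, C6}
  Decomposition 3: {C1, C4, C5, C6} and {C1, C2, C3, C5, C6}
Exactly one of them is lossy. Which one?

Decomposition 1

Decomposition 1: common = {C5}, closure = {C1, C5} → lossy.
Decomposition 2: common = {C2, C3, C5}, closure = {C1, C2, C3, C4, C5, C6} → lossless.
Decomposition 3: common = {C1, C5, C6}, closure = {C1, C2, C4, C5, C6} → lossless.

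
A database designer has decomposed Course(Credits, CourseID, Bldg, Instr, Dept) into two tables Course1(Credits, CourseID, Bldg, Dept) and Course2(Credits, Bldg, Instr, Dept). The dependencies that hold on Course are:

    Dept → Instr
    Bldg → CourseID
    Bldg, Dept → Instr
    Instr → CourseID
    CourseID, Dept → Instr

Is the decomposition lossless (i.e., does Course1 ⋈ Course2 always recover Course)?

Yes

Common attributes: Course1 ∩ Course2 = {Credits, Bldg, Dept}.
Closure of {Credits, Bldg, Dept}: Dept → Instr applies, adding Instr; Bldg → CourseID applies, adding CourseID. So (Credits, Bldg, Dept)⁺ = {Credits, CourseID, Bldg, Instr, Dept}.
This closure contains every attribute of Course1, so Course1 ∩ Course2 → Course1. The join is lossless.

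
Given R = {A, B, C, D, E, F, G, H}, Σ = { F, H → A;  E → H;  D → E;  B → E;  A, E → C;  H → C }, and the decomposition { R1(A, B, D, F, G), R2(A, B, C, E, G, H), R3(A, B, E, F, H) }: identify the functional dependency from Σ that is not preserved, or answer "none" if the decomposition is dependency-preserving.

D → E

Check D → E: no single fragment contains all of {D, E}, and the restricted closure of {D} across the fragments never reaches {E}.
F, H → A is preserved.
E → H is preserved.
B → E is preserved.
A, E → C is preserved.
H → C is preserved.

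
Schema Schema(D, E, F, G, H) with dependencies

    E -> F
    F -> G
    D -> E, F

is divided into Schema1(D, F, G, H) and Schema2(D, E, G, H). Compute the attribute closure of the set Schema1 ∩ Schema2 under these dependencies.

D, E, F, G, H

Schema1 ∩ Schema2 = {D, G, H}.
D → E, F applies, adding E, F
Closure: {D, E, F, G, H}.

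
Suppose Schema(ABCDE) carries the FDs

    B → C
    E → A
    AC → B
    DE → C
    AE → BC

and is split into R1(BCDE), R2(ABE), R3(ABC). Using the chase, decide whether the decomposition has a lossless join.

Yes

Chase test. Columns are ABCDE; row i has aⱼ where attribute j ∈ Ri, else bᵢⱼ.
Initial tableau (one row per fragment):
  row 1: b11 a2 a3 a4 a5
  row 2: a1 a2 b23 b24 a5
  row 3: a1 a2 a3 b34 b35
Rows 1 and 2 agree on B; apply B→C and equate their C entries.
Rows 1 and 2 agree on E; apply E→A and equate their A entries.
Row 1 is now all distinguished symbols — the join is lossless.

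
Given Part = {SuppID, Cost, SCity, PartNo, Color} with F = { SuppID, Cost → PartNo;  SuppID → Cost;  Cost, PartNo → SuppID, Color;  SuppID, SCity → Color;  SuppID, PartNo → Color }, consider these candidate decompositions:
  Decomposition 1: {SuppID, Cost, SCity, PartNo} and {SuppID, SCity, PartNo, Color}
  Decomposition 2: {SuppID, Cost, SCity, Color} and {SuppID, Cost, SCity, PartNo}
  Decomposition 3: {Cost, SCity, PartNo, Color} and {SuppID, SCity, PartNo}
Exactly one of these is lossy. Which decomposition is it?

Decomposition 1: common = {SuppID, SCity, PartNo}, closure = {SuppID, Cost, SCity, PartNo, Color} → lossless.
Decomposition 2: common = {SuppID, Cost, SCity}, closure = {SuppID, Cost, SCity, PartNo, Color} → lossless.
Decomposition 3: common = {SCity, PartNo}, closure = {SCity, PartNo} → lossy.

Decomposition 3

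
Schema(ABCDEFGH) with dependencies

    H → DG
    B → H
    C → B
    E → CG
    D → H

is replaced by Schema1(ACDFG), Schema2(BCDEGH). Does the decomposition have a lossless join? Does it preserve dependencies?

lossy but dependency-preserving

Lossless test: (CDG)⁺ = {BCDGH}, which is a superkey of neither fragment — lossy.
Dependency preservation: every FD's attributes lie within a single fragment, so each can be enforced locally — preserved.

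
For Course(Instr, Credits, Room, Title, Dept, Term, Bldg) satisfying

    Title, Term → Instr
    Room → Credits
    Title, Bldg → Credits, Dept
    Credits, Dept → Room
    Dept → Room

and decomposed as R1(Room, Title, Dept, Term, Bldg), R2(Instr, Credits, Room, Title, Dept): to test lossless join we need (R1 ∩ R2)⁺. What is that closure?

Credits, Room, Title, Dept

R1 ∩ R2 = {Room, Title, Dept}.
Room → Credits applies, adding Credits
Closure: {Credits, Room, Title, Dept}.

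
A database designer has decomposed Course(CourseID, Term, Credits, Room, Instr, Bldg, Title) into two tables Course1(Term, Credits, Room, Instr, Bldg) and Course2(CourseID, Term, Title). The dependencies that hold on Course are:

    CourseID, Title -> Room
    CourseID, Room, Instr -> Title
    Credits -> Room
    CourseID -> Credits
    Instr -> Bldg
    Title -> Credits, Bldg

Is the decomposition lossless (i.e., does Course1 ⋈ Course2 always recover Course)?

Common attributes: Course1 ∩ Course2 = {Term}.
No dependency enlarges {Term}, so (Term)⁺ = {Term}.
The closure contains neither all of Course1 = {Term, Credits, Room, Instr, Bldg} nor all of Course2 = {CourseID, Term, Title}, so the common attributes are not a superkey of either fragment. The join is lossy.

No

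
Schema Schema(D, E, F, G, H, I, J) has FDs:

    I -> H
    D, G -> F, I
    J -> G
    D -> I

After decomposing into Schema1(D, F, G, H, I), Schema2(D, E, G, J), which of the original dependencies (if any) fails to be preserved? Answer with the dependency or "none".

none

I → H lies within Schema1.
D, G → F, I lies within Schema1.
J → G lies within Schema2.
D → I lies within Schema1.
Every dependency is enforceable on the fragments, so the decomposition is dependency-preserving.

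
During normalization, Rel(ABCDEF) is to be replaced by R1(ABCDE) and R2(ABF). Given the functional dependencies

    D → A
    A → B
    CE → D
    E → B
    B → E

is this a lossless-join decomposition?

Common attributes: R1 ∩ R2 = {AB}.
Closure of {AB}: B → E applies, adding E. So (AB)⁺ = {ABE}.
The closure contains neither all of R1 = {ABCDE} nor all of R2 = {ABF}, so the common attributes are not a superkey of either fragment. The join is lossy.

No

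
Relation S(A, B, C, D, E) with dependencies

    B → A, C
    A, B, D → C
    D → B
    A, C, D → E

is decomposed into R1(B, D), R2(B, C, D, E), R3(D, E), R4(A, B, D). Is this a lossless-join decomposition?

Yes

Chase test. Columns are A, B, C, D, E; row i has aⱼ where attribute j ∈ Ri, else bᵢⱼ.
Initial tableau (one row per fragment):
  row 1: b11 a2 b13 a4 b15
  row 2: b21 a2 a3 a4 a5
  row 3: b31 b32 b33 a4 a5
  row 4: a1 a2 b43 a4 b45
Rows 1 and 2 agree on B; apply B→A, C and equate their A, C entries.
Rows 1 and 4 agree on B; apply B→A, C and equate their A, C entries.
Rows 1 and 3 agree on D; apply D→B and equate their B entries.
Rows 1 and 2 agree on A, C, D; apply A, C, D→E and equate their E entries.
Rows 1 and 4 agree on A, C, D; apply A, C, D→E and equate their E entries.
Rows 1 and 3 agree on B; apply B→A, C and equate their A, C entries.
Row 1 is now all distinguished symbols — the join is lossless.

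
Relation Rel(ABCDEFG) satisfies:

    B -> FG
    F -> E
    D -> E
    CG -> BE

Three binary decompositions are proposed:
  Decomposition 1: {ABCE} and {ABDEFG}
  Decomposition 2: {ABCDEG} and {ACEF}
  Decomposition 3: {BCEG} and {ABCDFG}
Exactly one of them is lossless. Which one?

Decomposition 3

Decomposition 1: common = {ABE}, closure = {ABEFG} → lossy.
Decomposition 2: common = {ACE}, closure = {ACE} → lossy.
Decomposition 3: common = {BCG}, closure = {BCEFG} → lossless.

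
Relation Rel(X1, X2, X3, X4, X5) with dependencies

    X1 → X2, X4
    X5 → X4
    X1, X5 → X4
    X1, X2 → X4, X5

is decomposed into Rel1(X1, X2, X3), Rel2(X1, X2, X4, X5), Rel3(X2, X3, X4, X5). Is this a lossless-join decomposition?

Yes

Chase test. Columns are X1, X2, X3, X4, X5; row i has aⱼ where attribute j ∈ Reli, else bᵢⱼ.
Initial tableau (one row per fragment):
  row 1: a1 a2 a3 b14 b15
  row 2: a1 a2 b23 a4 a5
  row 3: b31 a2 a3 a4 a5
Rows 1 and 2 agree on X1; apply X1→X2, X4 and equate their X2, X4 entries.
Rows 1 and 2 agree on X1, X2; apply X1, X2→X4, X5 and equate their X4, X5 entries.
Row 1 is now all distinguished symbols — the join is lossless.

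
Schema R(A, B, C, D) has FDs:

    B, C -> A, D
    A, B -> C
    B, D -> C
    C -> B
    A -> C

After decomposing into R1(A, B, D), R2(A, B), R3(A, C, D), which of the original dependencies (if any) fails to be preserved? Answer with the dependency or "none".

B, C → A, D: restricted closure across fragments reaches A, D.
A, B → C: restricted closure across fragments reaches C.
B, D → C: restricted closure across fragments reaches C.
C → B: restricted closure across fragments reaches B.
A → C lies within R3.
Every dependency is enforceable on the fragments, so the decomposition is dependency-preserving.

none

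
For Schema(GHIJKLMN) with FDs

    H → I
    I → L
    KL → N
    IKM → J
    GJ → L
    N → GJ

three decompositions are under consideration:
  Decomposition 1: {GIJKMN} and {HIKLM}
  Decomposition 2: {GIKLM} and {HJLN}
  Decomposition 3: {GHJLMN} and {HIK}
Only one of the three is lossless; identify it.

Decomposition 1

Decomposition 1: common = {IKM}, closure = {GIJKLMN} → lossless.
Decomposition 2: common = {L}, closure = {L} → lossy.
Decomposition 3: common = {H}, closure = {HIL} → lossy.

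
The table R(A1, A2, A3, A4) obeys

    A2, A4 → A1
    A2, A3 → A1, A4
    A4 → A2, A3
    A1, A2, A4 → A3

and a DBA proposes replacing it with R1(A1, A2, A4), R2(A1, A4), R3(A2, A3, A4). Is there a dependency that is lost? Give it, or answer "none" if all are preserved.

A2, A4 → A1 lies within R1.
A2, A3 → A1, A4: restricted closure across fragments reaches A1, A4.
A4 → A2, A3 lies within R3.
A1, A2, A4 → A3: restricted closure across fragments reaches A3.
Every dependency is enforceable on the fragments, so the decomposition is dependency-preserving.

none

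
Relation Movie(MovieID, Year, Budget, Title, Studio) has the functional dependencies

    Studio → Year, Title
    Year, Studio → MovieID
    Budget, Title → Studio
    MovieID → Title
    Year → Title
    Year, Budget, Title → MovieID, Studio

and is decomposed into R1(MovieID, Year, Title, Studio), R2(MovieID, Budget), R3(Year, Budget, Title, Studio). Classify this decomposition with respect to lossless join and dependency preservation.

Lossless test (chase): Rows 1 and 3 agree on Year, Studio; apply Year, Studio→MovieID and equate their MovieID entries. Rows 1 and 2 agree on MovieID; apply MovieID→Title and equate their Title entries. Rows 2 and 3 agree on Budget, Title; apply Budget, Title→Studio and equate their Studio entries. Rows 1 and 2 agree on Studio; apply Studio→Year, Title and equate their Year, Title entries. Row 2 is now all distinguished symbols — the join is lossless.
Dependency preservation: Year, Budget, Title → MovieID, Studio is not contained in any single fragment, but the restricted closure of its left-hand side across the fragments still reaches the right-hand side; the remaining FDs each lie inside some fragment. All dependencies are preserved.

lossless and dependency-preserving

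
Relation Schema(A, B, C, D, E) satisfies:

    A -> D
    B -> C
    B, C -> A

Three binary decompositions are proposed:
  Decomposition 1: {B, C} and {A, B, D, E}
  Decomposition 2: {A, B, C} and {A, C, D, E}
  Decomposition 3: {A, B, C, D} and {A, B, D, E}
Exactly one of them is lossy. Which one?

Decomposition 1: common = {B}, closure = {A, B, C, D} → lossless.
Decomposition 2: common = {A, C}, closure = {A, C, D} → lossy.
Decomposition 3: common = {A, B, D}, closure = {A, B, C, D} → lossless.

Decomposition 2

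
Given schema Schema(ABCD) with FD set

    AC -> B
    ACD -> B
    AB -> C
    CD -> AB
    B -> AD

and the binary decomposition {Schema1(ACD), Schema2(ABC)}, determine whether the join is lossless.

Yes

Common attributes: Schema1 ∩ Schema2 = {AC}.
Closure of {AC}: AC → B applies, adding B; B → AD applies, adding D. So (AC)⁺ = {ABCD}.
This closure contains every attribute of Schema1, so Schema1 ∩ Schema2 → Schema1. The join is lossless.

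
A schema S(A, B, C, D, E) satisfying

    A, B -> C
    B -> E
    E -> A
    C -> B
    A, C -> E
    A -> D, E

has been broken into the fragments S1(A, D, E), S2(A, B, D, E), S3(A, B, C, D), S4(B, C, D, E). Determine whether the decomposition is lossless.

Chase test. Columns are A, B, C, D, E; row i has aⱼ where attribute j ∈ Si, else bᵢⱼ.
Initial tableau (one row per fragment):
  row 1: a1 b12 b13 a4 a5
  row 2: a1 a2 b23 a4 a5
  row 3: a1 a2 a3 a4 b35
  row 4: b41 a2 a3 a4 a5
Rows 2 and 3 agree on A, B; apply A, B→C and equate their C entries.
Rows 2 and 3 agree on B; apply B→E and equate their E entries.
Rows 1 and 4 agree on E; apply E→A and equate their A entries.
Row 2 is now all distinguished symbols — the join is lossless.

Yes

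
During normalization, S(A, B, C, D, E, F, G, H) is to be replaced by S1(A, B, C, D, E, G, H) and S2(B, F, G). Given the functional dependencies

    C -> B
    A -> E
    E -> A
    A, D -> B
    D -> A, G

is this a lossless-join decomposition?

Common attributes: S1 ∩ S2 = {B, G}.
No dependency enlarges {B, G}, so (B, G)⁺ = {B, G}.
The closure contains neither all of S1 = {A, B, C, D, E, G, H} nor all of S2 = {B, F, G}, so the common attributes are not a superkey of either fragment. The join is lossy.

No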